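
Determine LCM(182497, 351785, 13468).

182497 = 7 · 29² · 31; 351785 = 5 · 7 · 19 · 23²; 13468 = 2² · 7 · 13 · 37
lcm takes max exponent of each prime: 2² · 5 · 7 · 13 · 19 · 23² · 29² · 31 · 37 = 17645748078140

17645748078140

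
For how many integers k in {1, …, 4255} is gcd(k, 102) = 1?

1336

102 = 2·3·17. Inclusion–exclusion on these primes:
4255 − ⌊4255/2⌋ − ⌊4255/3⌋ − ⌊4255/17⌋ + ⌊4255/6⌋ + ⌊4255/34⌋ + ⌊4255/51⌋ − ⌊4255/102⌋ = 1336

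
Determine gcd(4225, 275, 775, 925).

25

gcd(4225, 275): 4225 = 15·275 + 100; 275 = 2·100 + 75; 100 = 1·75 + 25; 75 = 3·25 + 0 → 25
gcd(25, 775): 775 = 31·25 + 0 → 25
gcd(25, 925): 925 = 37·25 + 0 → 25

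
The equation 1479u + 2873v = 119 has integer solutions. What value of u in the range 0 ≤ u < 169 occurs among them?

138

Euclid: 2873 = 1·1479 + 1394; 1479 = 1·1394 + 85; 1394 = 16·85 + 34; 85 = 2·34 + 17; 34 = 2·17 + 0 → gcd = 17; 119 = 17·7.
Back-substitution yields 1479·(68) + 2873·(-35) = 17, so one solution is u = 68·7 = 476, v = -35·7 = -245.
Solutions in u differ by 2873/17 = 169; the one in [0, 169) is 476 mod 169 = 138.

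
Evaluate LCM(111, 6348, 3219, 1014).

1151127276

111 = 3 · 37; 6348 = 2² · 3 · 23²; 3219 = 3 · 29 · 37; 1014 = 2 · 3 · 13²
lcm takes max exponent of each prime: 2² · 3 · 13² · 23² · 29 · 37 = 1151127276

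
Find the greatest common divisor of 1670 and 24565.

5

Euclid: 24565 = 14·1670 + 1185; 1670 = 1·1185 + 485; 1185 = 2·485 + 215; 485 = 2·215 + 55; 215 = 3·55 + 50; 55 = 1·50 + 5; 50 = 10·5 + 0. Last nonzero remainder: 5.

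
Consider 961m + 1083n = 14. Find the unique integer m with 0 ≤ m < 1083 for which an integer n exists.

Euclid: 1083 = 1·961 + 122; 961 = 7·122 + 107; 122 = 1·107 + 15; 107 = 7·15 + 2; 15 = 7·2 + 1; 2 = 2·1 + 0 → gcd = 1; 14 = 1·14.
Back-substitution yields 961·(-506) + 1083·(449) = 1, so one solution is m = -506·14 = -7084, n = 449·14 = 6286.
Solutions in m differ by 1083/1 = 1083; the one in [0, 1083) is -7084 mod 1083 = 497.

497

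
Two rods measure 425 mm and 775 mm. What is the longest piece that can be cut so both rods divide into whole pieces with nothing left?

25

Euclid: 775 = 1·425 + 350; 425 = 1·350 + 75; 350 = 4·75 + 50; 75 = 1·50 + 25; 50 = 2·25 + 0. Last nonzero remainder: 25.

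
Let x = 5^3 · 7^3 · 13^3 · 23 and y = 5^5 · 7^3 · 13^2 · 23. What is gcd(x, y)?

min exponent per shared prime: 5^3 · 7^3 · 13^2 · 23 = 166655125

166655125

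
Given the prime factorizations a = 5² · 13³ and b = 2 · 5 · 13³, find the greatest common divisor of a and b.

min exponent per shared prime: 5 · 13³ = 10985

10985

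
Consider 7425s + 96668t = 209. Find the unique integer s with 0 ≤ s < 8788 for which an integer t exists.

gcd(7425, 96668) = 11 (Euclid: 96668 = 13·7425 + 143; 7425 = 51·143 + 132; 143 = 1·132 + 11; 132 = 12·11 + 0), and 11 | 209.
Extended Euclid: 7425·(-677) + 96668·(52) = 11. Scale by 19: s₀ = -12863.
General solution s = s₀ + 8788k; reducing mod 8788 gives s = 4713 (and t = -362).

4713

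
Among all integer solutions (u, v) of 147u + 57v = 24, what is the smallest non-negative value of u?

18

Reduce mod 57: 147u ≡ 24 (mod 57). With g = gcd(147, 57) = 3 dividing 24, divide through: 49u ≡ 8 (mod 19).
Since gcd(49, 19) = 1, u ≡ 8·(49)⁻¹ ≡ 18 (mod 19). Smallest non-negative: 18.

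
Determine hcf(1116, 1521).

9

Euclid: 1521 = 1·1116 + 405; 1116 = 2·405 + 306; 405 = 1·306 + 99; 306 = 3·99 + 9; 99 = 11·9 + 0. Last nonzero remainder: 9.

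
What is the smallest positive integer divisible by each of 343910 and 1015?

343910 = 2 · 5 · 7 · 17³; 1015 = 5 · 7 · 29
max exponents: 2 · 5 · 7 · 17³ · 29 = 9973390

9973390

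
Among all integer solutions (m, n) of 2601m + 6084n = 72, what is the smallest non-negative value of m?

Reduce mod 6084: 2601m ≡ 72 (mod 6084). With g = gcd(2601, 6084) = 9 dividing 72, divide through: 289m ≡ 8 (mod 676).
Since gcd(289, 676) = 1, m ≡ 8·(289)⁻¹ ≡ 124 (mod 676). Smallest non-negative: 124.

124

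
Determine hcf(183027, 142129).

169

Euclid: 183027 = 1·142129 + 40898; 142129 = 3·40898 + 19435; 40898 = 2·19435 + 2028; 19435 = 9·2028 + 1183; 2028 = 1·1183 + 845; 1183 = 1·845 + 338; 845 = 2·338 + 169; 338 = 2·169 + 0. Last nonzero remainder: 169.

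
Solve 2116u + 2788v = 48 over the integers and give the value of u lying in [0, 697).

448

gcd(2116, 2788) = 4 (Euclid: 2788 = 1·2116 + 672; 2116 = 3·672 + 100; 672 = 6·100 + 72; 100 = 1·72 + 28; 72 = 2·28 + 16; 28 = 1·16 + 12; 16 = 1·12 + 4; 12 = 3·4 + 0), and 4 | 48.
Extended Euclid: 2116·(-195) + 2788·(148) = 4. Scale by 12: u₀ = -2340.
General solution u = u₀ + 697t; reducing mod 697 gives u = 448 (and v = -340).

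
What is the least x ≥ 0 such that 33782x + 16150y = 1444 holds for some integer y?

317

Reduce mod 16150: 33782x ≡ 1444 (mod 16150). With g = gcd(33782, 16150) = 38 dividing 1444, divide through: 889x ≡ 38 (mod 425).
Since gcd(889, 425) = 1, x ≡ 38·(889)⁻¹ ≡ 317 (mod 425). Smallest non-negative: 317.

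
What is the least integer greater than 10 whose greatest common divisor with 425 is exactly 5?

15

425 = 5·85. Any m with gcd(m, 425) = 5 is a multiple of 5, say 5s, with s coprime to 85.
Need s > 10/5, so s ≥ 3. First s ≥ 3 with gcd(s, 85) = 1 is s = 3. Thus m = 5·3 = 15.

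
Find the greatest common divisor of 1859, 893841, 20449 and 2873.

169

1859 = 11 · 13²; 893841 = 3 · 13² · 41 · 43; 20449 = 11² · 13²; 2873 = 13² · 17
gcd takes min exponent of each prime: 13² = 169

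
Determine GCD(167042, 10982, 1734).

gcd(167042, 10982): 167042 = 15·10982 + 2312; 10982 = 4·2312 + 1734; 2312 = 1·1734 + 578; 1734 = 3·578 + 0 → 578
gcd(578, 1734): 1734 = 3·578 + 0 → 578

578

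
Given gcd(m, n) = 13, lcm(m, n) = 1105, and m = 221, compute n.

65

Using mn = gcd(m,n)·lcm(m,n) = 13·1105 = 14365, we get n = 14365/221 = 65.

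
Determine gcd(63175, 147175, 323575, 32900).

175

gcd(63175, 147175): 147175 = 2·63175 + 20825; 63175 = 3·20825 + 700; 20825 = 29·700 + 525; 700 = 1·525 + 175; 525 = 3·175 + 0 → 175
gcd(175, 323575): 323575 = 1849·175 + 0 → 175
gcd(175, 32900): 32900 = 188·175 + 0 → 175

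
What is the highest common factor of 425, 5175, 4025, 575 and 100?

25

gcd(425, 5175): 5175 = 12·425 + 75; 425 = 5·75 + 50; 75 = 1·50 + 25; 50 = 2·25 + 0 → 25
gcd(25, 4025): 4025 = 161·25 + 0 → 25
gcd(25, 575): 575 = 23·25 + 0 → 25
gcd(25, 100): 100 = 4·25 + 0 → 25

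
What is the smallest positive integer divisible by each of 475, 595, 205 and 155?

71843275

475 = 5² · 19; 595 = 5 · 7 · 17; 205 = 5 · 41; 155 = 5 · 31
lcm takes max exponent of each prime: 5² · 7 · 17 · 19 · 31 · 41 = 71843275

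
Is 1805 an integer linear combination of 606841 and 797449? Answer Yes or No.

Yes

By Bézout, 606841p − 797449q = 1805 has integer solutions iff gcd(606841, 797449) | 1805.
Euclid: 797449 = 1·606841 + 190608; 606841 = 3·190608 + 35017; 190608 = 5·35017 + 15523; 35017 = 2·15523 + 3971; 15523 = 3·3971 + 3610; 3971 = 1·3610 + 361; 3610 = 10·361 + 0. gcd = 361; 1805 mod 361 = 0. Yes.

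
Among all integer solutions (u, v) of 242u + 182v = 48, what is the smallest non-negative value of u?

gcd(242, 182) = 2 (Euclid: 242 = 1·182 + 60; 182 = 3·60 + 2; 60 = 30·2 + 0), and 2 | 48.
Extended Euclid: 242·(-3) + 182·(4) = 2. Scale by 24: u₀ = -72.
General solution u = u₀ + 91t; reducing mod 91 gives u = 19 (and v = -25).

19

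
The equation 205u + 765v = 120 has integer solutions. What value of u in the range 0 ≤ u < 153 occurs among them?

120

Reduce mod 765: 205u ≡ 120 (mod 765). With g = gcd(205, 765) = 5 dividing 120, divide through: 41u ≡ 24 (mod 153).
Since gcd(41, 153) = 1, u ≡ 24·(41)⁻¹ ≡ 120 (mod 153). Smallest non-negative: 120.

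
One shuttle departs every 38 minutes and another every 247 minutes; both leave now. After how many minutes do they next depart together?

gcd first: 247 = 6·38 + 19; 38 = 2·19 + 0 → gcd = 19
lcm = 38·247/gcd = 9386/19 = 494

494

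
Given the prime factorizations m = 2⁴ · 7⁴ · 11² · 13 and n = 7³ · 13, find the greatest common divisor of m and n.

min exponent per shared prime: 7³ · 13 = 4459

4459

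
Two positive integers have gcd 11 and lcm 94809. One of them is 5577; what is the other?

Using uv = gcd(u,v)·lcm(u,v) = 11·94809 = 1042899, we get v = 1042899/5577 = 187.

187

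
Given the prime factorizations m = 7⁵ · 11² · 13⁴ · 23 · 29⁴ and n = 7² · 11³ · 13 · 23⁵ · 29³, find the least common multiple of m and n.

max exponent per prime: 7⁵ · 11³ · 13⁴ · 23⁵ · 29⁴ = 2908525236825712671137971

2908525236825712671137971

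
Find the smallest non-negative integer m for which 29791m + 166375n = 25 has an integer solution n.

Euclid: 166375 = 5·29791 + 17420; 29791 = 1·17420 + 12371; 17420 = 1·12371 + 5049; 12371 = 2·5049 + 2273; 5049 = 2·2273 + 503; 2273 = 4·503 + 261; 503 = 1·261 + 242; 261 = 1·242 + 19; 242 = 12·19 + 14; 19 = 1·14 + 5; 14 = 2·5 + 4; 5 = 1·4 + 1; 4 = 4·1 + 0 → gcd = 1; 25 = 1·25.
Back-substitution yields 29791·(35061) + 166375·(-6278) = 1, so one solution is m = 35061·25 = 876525, n = -6278·25 = -156950.
Solutions in m differ by 166375/1 = 166375; the one in [0, 166375) is 876525 mod 166375 = 44650.

44650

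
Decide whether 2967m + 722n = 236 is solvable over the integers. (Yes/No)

By Bézout, 2967m + 722n = 236 has integer solutions iff gcd(2967, 722) | 236.
Euclid: 2967 = 4·722 + 79; 722 = 9·79 + 11; 79 = 7·11 + 2; 11 = 5·2 + 1; 2 = 2·1 + 0. gcd = 1; 236 mod 1 = 0. Yes.

Yes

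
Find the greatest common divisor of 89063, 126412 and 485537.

2873

gcd(89063, 126412): 126412 = 1·89063 + 37349; 89063 = 2·37349 + 14365; 37349 = 2·14365 + 8619; 14365 = 1·8619 + 5746; 8619 = 1·5746 + 2873; 5746 = 2·2873 + 0 → 2873
gcd(2873, 485537): 485537 = 169·2873 + 0 → 2873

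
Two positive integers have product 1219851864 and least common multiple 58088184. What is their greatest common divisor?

gcd·lcm = product, so gcd = 1219851864/58088184 = 21.

21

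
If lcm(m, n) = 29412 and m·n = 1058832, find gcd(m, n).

36

From gcd × lcm = mn: gcd = 1058832 / 29412 = 36.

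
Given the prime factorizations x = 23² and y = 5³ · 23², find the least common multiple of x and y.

max exponent per prime: 5³ · 23² = 66125

66125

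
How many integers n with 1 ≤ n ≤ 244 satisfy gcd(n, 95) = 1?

186

95 = 5·19. Inclusion–exclusion on these primes:
244 − ⌊244/5⌋ − ⌊244/19⌋ + ⌊244/95⌋ = 186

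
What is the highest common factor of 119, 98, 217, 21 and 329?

gcd(119, 98): 119 = 1·98 + 21; 98 = 4·21 + 14; 21 = 1·14 + 7; 14 = 2·7 + 0 → 7
gcd(7, 217): 217 = 31·7 + 0 → 7
gcd(7, 21): 21 = 3·7 + 0 → 7
gcd(7, 329): 329 = 47·7 + 0 → 7

7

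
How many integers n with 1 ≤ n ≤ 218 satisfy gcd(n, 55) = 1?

55 = 5·11. Inclusion–exclusion on these primes:
218 − ⌊218/5⌋ − ⌊218/11⌋ + ⌊218/55⌋ = 159

159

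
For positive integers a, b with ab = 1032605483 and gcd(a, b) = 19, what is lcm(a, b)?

54347657

For any two positive integers, gcd × lcm equals their product. Hence lcm = 1032605483 / 19 = 54347657.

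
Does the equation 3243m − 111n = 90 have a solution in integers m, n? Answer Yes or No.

By Bézout, 3243m − 111n = 90 has integer solutions iff gcd(3243, 111) | 90.
Euclid: 3243 = 29·111 + 24; 111 = 4·24 + 15; 24 = 1·15 + 9; 15 = 1·9 + 6; 9 = 1·6 + 3; 6 = 2·3 + 0. gcd = 3; 90 mod 3 = 0. Yes.

Yes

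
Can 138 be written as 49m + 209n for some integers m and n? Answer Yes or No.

Yes

gcd(49, 209): 209 = 4·49 + 13; 49 = 3·13 + 10; 13 = 1·10 + 3; 10 = 3·3 + 1; 3 = 3·1 + 0 → 1
1 divides 138, so a solution exists.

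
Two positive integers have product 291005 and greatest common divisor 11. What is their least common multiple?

Since gcd(u,v)·lcm(u,v) = uv, lcm = 291005/11 = 26455.

26455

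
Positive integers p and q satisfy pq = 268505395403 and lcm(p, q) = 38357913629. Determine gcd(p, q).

gcd·lcm = product, so gcd = 268505395403/38357913629 = 7.

7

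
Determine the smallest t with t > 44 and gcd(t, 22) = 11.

Multiples of 11 above 44: 11·5, 11·6, … . Need the cofactor coprime to 22/11 = 2.
Checking s = 5, 6, … the first with gcd(s, 2) = 1 is s = 5, giving 55.

55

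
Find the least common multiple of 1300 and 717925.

2871700

1300 = 2² · 5² · 13; 717925 = 5² · 13 · 47²
max exponents: 2² · 5² · 13 · 47² = 2871700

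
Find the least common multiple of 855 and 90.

gcd first: 855 = 9·90 + 45; 90 = 2·45 + 0 → gcd = 45
lcm = 855·90/gcd = 76950/45 = 1710

1710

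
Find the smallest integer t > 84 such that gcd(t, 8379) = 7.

Multiples of 7 above 84: 7·13, 7·14, … . Need the cofactor coprime to 8379/7 = 1197.
Checking s = 13, 14, … the first with gcd(s, 1197) = 1 is s = 13, giving 91.

91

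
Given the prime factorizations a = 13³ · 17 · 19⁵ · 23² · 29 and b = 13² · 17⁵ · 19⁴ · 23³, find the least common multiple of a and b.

2725361863917063574853

max exponent per prime: 13³ · 17⁵ · 19⁵ · 23³ · 29 = 2725361863917063574853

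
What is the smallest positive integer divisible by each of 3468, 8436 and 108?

3468 = 2² · 3 · 17²; 8436 = 2² · 3 · 19 · 37; 108 = 2² · 3³
lcm takes max exponent of each prime: 2² · 3³ · 17² · 19 · 37 = 21942036

21942036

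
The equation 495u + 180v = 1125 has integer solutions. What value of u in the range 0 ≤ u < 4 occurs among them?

gcd(495, 180) = 45 (Euclid: 495 = 2·180 + 135; 180 = 1·135 + 45; 135 = 3·45 + 0), and 45 | 1125.
Extended Euclid: 495·(-1) + 180·(3) = 45. Scale by 25: u₀ = -25.
General solution u = u₀ + 4t; reducing mod 4 gives u = 3 (and v = -2).

3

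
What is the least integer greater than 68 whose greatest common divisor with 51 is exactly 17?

85

Multiples of 17 above 68: 17·5, 17·6, … . Need the cofactor coprime to 51/17 = 3.
Checking s = 5, 6, … the first with gcd(s, 3) = 1 is s = 5, giving 85.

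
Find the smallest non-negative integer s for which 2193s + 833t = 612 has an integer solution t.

gcd(2193, 833) = 17 (Euclid: 2193 = 2·833 + 527; 833 = 1·527 + 306; 527 = 1·306 + 221; 306 = 1·221 + 85; 221 = 2·85 + 51; 85 = 1·51 + 34; 51 = 1·34 + 17; 34 = 2·17 + 0), and 17 | 612.
Extended Euclid: 2193·(19) + 833·(-50) = 17. Scale by 36: s₀ = 684.
General solution s = s₀ + 49k; reducing mod 49 gives s = 47 (and t = -123).

47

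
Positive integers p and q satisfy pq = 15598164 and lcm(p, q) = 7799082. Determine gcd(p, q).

2

gcd·lcm = product, so gcd = 15598164/7799082 = 2.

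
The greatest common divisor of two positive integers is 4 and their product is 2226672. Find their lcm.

Since gcd(a,b)·lcm(a,b) = ab, lcm = 2226672/4 = 556668.

556668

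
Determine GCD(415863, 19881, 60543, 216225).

9

gcd(415863, 19881): 415863 = 20·19881 + 18243; 19881 = 1·18243 + 1638; 18243 = 11·1638 + 225; 1638 = 7·225 + 63; 225 = 3·63 + 36; 63 = 1·36 + 27; 36 = 1·27 + 9; 27 = 3·9 + 0 → 9
gcd(9, 60543): 60543 = 6727·9 + 0 → 9
gcd(9, 216225): 216225 = 24025·9 + 0 → 9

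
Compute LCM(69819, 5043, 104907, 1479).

7001218428567

69819 = 3 · 17 · 37²; 5043 = 3 · 41²; 104907 = 3 · 11² · 17²; 1479 = 3 · 17 · 29
lcm takes max exponent of each prime: 3 · 11² · 17² · 29 · 37² · 41² = 7001218428567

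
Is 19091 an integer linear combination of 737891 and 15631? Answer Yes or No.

By Bézout, 737891u − 15631v = 19091 has integer solutions iff gcd(737891, 15631) | 19091.
Euclid: 737891 = 47·15631 + 3234; 15631 = 4·3234 + 2695; 3234 = 1·2695 + 539; 2695 = 5·539 + 0. gcd = 539; 19091 mod 539 = 226. No.

No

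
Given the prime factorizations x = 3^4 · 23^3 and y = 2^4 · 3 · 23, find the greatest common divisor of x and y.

69

min exponent per shared prime: 3 · 23 = 69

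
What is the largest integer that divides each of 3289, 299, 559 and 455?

13

gcd(3289, 299): 3289 = 11·299 + 0 → 299
gcd(299, 559): 559 = 1·299 + 260; 299 = 1·260 + 39; 260 = 6·39 + 26; 39 = 1·26 + 13; 26 = 2·13 + 0 → 13
gcd(13, 455): 455 = 35·13 + 0 → 13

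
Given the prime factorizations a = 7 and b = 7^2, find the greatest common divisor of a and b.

min exponent per shared prime: 7 = 7

7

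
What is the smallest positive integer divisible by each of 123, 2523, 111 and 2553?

123 = 3 · 41; 2523 = 3 · 29²; 111 = 3 · 37; 2553 = 3 · 23 · 37
lcm takes max exponent of each prime: 3 · 23 · 29² · 37 · 41 = 88029993

88029993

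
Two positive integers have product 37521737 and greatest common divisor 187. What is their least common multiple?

200651

gcd·lcm = product, so lcm = 37521737/187 = 200651.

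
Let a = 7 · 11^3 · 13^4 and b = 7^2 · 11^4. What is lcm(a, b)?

max exponent per prime: 7^2 · 11^4 · 13^4 = 20489918449

20489918449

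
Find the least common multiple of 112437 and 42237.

112437 = 3² · 13 · 31²; 42237 = 3² · 13 · 19²
max exponents: 3² · 13 · 19² · 31² = 40589757

40589757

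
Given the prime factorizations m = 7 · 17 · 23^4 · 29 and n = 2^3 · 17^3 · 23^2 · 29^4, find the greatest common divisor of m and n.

min exponent per shared prime: 17 · 23^2 · 29 = 260797

260797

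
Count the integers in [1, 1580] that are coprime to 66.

66 = 2·3·11. Inclusion–exclusion on these primes:
1580 − ⌊1580/2⌋ − ⌊1580/3⌋ − ⌊1580/11⌋ + ⌊1580/6⌋ + ⌊1580/22⌋ + ⌊1580/33⌋ − ⌊1580/66⌋ = 479

479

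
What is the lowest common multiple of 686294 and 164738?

1153660214

686294 = 2 · 7² · 47 · 149; 164738 = 2 · 7² · 41²
max exponents: 2 · 7² · 41² · 47 · 149 = 1153660214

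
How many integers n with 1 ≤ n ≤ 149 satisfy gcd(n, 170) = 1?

57

170 = 2·5·17. Inclusion–exclusion on these primes:
149 − ⌊149/2⌋ − ⌊149/5⌋ − ⌊149/17⌋ + ⌊149/10⌋ + ⌊149/34⌋ + ⌊149/85⌋ − ⌊149/170⌋ = 57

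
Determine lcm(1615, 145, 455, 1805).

80977715

1615 = 5 · 17 · 19; 145 = 5 · 29; 455 = 5 · 7 · 13; 1805 = 5 · 19²
lcm takes max exponent of each prime: 5 · 7 · 13 · 17 · 19² · 29 = 80977715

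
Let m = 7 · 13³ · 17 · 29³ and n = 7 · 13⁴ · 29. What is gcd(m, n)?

min exponent per shared prime: 7 · 13³ · 29 = 445991

445991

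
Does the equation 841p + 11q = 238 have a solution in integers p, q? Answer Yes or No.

gcd(841, 11): 841 = 76·11 + 5; 11 = 2·5 + 1; 5 = 5·1 + 0 → 1
1 divides 238, so a solution exists.

Yes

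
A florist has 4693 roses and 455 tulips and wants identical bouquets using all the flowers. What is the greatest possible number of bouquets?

Euclid: 4693 = 10·455 + 143; 455 = 3·143 + 26; 143 = 5·26 + 13; 26 = 2·13 + 0. Last nonzero remainder: 13.

13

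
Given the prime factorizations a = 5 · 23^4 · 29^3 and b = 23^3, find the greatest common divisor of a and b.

min exponent per shared prime: 23^3 = 12167

12167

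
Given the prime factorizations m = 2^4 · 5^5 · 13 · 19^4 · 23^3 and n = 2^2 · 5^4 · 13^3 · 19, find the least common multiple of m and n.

max exponent per prime: 2^4 · 5^5 · 13^3 · 19^4 · 23^3 = 174179874428950000

174179874428950000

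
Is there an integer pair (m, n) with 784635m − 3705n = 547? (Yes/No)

By Bézout, 784635m − 3705n = 547 has integer solutions iff gcd(784635, 3705) | 547.
Euclid: 784635 = 211·3705 + 2880; 3705 = 1·2880 + 825; 2880 = 3·825 + 405; 825 = 2·405 + 15; 405 = 27·15 + 0. gcd = 15; 547 mod 15 = 7. No.

No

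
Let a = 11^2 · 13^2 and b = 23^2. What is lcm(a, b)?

10817521

max exponent per prime: 11^2 · 13^2 · 23^2 = 10817521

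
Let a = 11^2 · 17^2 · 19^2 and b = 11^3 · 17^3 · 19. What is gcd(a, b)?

664411

min exponent per shared prime: 11^2 · 17^2 · 19 = 664411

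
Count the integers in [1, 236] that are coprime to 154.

92

154 = 2·7·11. Inclusion–exclusion on these primes:
236 − ⌊236/2⌋ − ⌊236/7⌋ − ⌊236/11⌋ + ⌊236/14⌋ + ⌊236/22⌋ + ⌊236/77⌋ − ⌊236/154⌋ = 92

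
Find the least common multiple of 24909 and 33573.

772179

24909 = 3 · 19² · 23; 33573 = 3 · 19² · 31
max exponents: 3 · 19² · 23 · 31 = 772179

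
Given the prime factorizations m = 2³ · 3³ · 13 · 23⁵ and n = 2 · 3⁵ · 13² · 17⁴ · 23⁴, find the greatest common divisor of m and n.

196448382

min exponent per shared prime: 2 · 3³ · 13 · 23⁴ = 196448382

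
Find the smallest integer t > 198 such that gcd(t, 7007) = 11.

209

Multiples of 11 above 198: 11·19, 11·20, … . Need the cofactor coprime to 7007/11 = 637.
Checking s = 19, 20, … the first with gcd(s, 637) = 1 is s = 19, giving 209.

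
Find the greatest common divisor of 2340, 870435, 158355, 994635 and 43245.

45

2340 = 2² · 3² · 5 · 13; 870435 = 3² · 5 · 23 · 29²; 158355 = 3⁴ · 5 · 17 · 23; 994635 = 3² · 5 · 23 · 31²; 43245 = 3² · 5 · 31²
gcd takes min exponent of each prime: 3² · 5 = 45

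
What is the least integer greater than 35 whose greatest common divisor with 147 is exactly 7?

gcd(a, 147) = 7 forces 7 | a; write a = 7s. Then gcd(7s, 7·21) = 7·gcd(s, 21), so need gcd(s, 21) = 1.
7s > 35 gives s ≥ 6. The least s ≥ 6 coprime to 21 is 8, so a = 7·8 = 56.

56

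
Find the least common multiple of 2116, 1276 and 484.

lcm(2116, 1276) = 2116·1276/gcd = 2700016/4 = 675004
lcm(675004, 484) = 675004·484/gcd = 326701936/44 = 7425044

7425044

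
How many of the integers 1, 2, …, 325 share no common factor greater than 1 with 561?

Prime factors of 561: 3, 11, 17. Count integers ≤ 325 divisible by none of them.
By inclusion–exclusion: 325 − ⌊325/3⌋ − ⌊325/11⌋ − ⌊325/17⌋ + ⌊325/33⌋ + ⌊325/51⌋ + ⌊325/187⌋ − ⌊325/561⌋ = 185.

185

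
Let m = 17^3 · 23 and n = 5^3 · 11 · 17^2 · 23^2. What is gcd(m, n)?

6647

min exponent per shared prime: 17^2 · 23 = 6647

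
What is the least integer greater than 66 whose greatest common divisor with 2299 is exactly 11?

2299 = 11·209. Any x with gcd(x, 2299) = 11 is a multiple of 11, say 11s, with s coprime to 209.
Need s > 66/11, so s ≥ 7. First s ≥ 7 with gcd(s, 209) = 1 is s = 7. Thus x = 11·7 = 77.

77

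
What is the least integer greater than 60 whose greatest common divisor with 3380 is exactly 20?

Multiples of 20 above 60: 20·4, 20·5, … . Need the cofactor coprime to 3380/20 = 169.
Checking s = 4, 5, … the first with gcd(s, 169) = 1 is s = 4, giving 80.

80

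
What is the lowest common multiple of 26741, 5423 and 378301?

1568814247

lcm(26741, 5423) = 26741·5423/gcd = 145016443/187 = 775489
lcm(775489, 378301) = 775489·378301/gcd = 293368264189/187 = 1568814247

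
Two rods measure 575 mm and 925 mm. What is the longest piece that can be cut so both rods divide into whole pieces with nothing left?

Euclid: 925 = 1·575 + 350; 575 = 1·350 + 225; 350 = 1·225 + 125; 225 = 1·125 + 100; 125 = 1·100 + 25; 100 = 4·25 + 0. Last nonzero remainder: 25.

25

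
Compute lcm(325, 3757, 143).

325 = 5² · 13; 3757 = 13 · 17²; 143 = 11 · 13
lcm takes max exponent of each prime: 5² · 11 · 13 · 17² = 1033175

1033175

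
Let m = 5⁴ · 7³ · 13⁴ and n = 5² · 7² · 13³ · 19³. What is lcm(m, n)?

41996040848125

max exponent per prime: 5⁴ · 7³ · 13⁴ · 19³ = 41996040848125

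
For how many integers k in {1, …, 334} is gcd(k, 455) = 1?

Prime factors of 455: 5, 7, 13. Count integers ≤ 334 divisible by none of them.
By inclusion–exclusion: 334 − ⌊334/5⌋ − ⌊334/7⌋ − ⌊334/13⌋ + ⌊334/35⌋ + ⌊334/65⌋ + ⌊334/91⌋ − ⌊334/455⌋ = 213.

213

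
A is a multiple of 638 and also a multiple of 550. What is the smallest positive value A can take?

15950

gcd first: 638 = 1·550 + 88; 550 = 6·88 + 22; 88 = 4·22 + 0 → gcd = 22
lcm = 638·550/gcd = 350900/22 = 15950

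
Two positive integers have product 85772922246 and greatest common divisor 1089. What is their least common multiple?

78763014

For any two positive integers, gcd × lcm equals their product. Hence lcm = 85772922246 / 1089 = 78763014.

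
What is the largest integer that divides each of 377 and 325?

Euclid: 377 = 1·325 + 52; 325 = 6·52 + 13; 52 = 4·13 + 0. Last nonzero remainder: 13.

13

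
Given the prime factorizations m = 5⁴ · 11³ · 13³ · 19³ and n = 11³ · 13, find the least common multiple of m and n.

12535709883125

max exponent per prime: 5⁴ · 11³ · 13³ · 19³ = 12535709883125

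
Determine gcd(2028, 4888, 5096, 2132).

52

2028 = 2² · 3 · 13²; 4888 = 2³ · 13 · 47; 5096 = 2³ · 7² · 13; 2132 = 2² · 13 · 41
gcd takes min exponent of each prime: 2² · 13 = 52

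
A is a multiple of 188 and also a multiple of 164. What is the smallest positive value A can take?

7708

188 = 2² · 47; 164 = 2² · 41
max exponents: 2² · 41 · 47 = 7708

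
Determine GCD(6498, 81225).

Euclid: 81225 = 12·6498 + 3249; 6498 = 2·3249 + 0. Last nonzero remainder: 3249.

3249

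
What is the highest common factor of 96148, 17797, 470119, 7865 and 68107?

96148 = 2² · 13 · 43²; 17797 = 13 · 37²; 470119 = 13 · 29² · 43; 7865 = 5 · 11² · 13; 68107 = 13³ · 31
gcd takes min exponent of each prime: 13 = 13

13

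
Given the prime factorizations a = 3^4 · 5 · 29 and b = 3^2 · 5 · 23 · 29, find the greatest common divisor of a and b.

min exponent per shared prime: 3^2 · 5 · 29 = 1305

1305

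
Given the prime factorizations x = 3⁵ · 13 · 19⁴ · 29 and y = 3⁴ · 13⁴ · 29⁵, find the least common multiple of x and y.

max exponent per prime: 3⁵ · 13⁴ · 19⁴ · 29⁵ = 18551715524677231767

18551715524677231767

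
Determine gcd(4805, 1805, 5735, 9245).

gcd(4805, 1805): 4805 = 2·1805 + 1195; 1805 = 1·1195 + 610; 1195 = 1·610 + 585; 610 = 1·585 + 25; 585 = 23·25 + 10; 25 = 2·10 + 5; 10 = 2·5 + 0 → 5
gcd(5, 5735): 5735 = 1147·5 + 0 → 5
gcd(5, 9245): 9245 = 1849·5 + 0 → 5

5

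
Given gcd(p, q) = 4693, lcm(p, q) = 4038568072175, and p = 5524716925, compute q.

Using pq = gcd(p,q)·lcm(p,q) = 4693·4038568072175 = 18952999962717275, we get q = 18952999962717275/5524716925 = 3430583.

3430583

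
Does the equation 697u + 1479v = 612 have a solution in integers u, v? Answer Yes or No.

Yes

gcd(697, 1479): 1479 = 2·697 + 85; 697 = 8·85 + 17; 85 = 5·17 + 0 → 17
17 divides 612, so a solution exists.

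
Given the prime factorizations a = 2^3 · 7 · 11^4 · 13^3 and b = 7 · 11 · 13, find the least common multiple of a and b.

1801311512

max exponent per prime: 2^3 · 7 · 11^4 · 13^3 = 1801311512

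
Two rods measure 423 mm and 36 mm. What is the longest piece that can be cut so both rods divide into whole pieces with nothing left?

9

Euclid: 423 = 11·36 + 27; 36 = 1·27 + 9; 27 = 3·9 + 0. Last nonzero remainder: 9.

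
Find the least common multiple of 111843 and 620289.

7708331403

gcd first: 620289 = 5·111843 + 61074; 111843 = 1·61074 + 50769; 61074 = 1·50769 + 10305; 50769 = 4·10305 + 9549; 10305 = 1·9549 + 756; 9549 = 12·756 + 477; 756 = 1·477 + 279; 477 = 1·279 + 198; 279 = 1·198 + 81; 198 = 2·81 + 36; 81 = 2·36 + 9; 36 = 4·9 + 0 → gcd = 9
lcm = 111843·620289/gcd = 69374982627/9 = 7708331403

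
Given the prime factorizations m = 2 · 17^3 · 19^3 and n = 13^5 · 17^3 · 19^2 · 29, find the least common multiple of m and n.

max exponent per prime: 2 · 13^5 · 17^3 · 19^3 · 29 = 725691977655398

725691977655398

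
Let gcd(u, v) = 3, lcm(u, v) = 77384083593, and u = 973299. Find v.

Using uv = gcd(u,v)·lcm(u,v) = 3·77384083593 = 232152250779, we get v = 232152250779/973299 = 238521.

238521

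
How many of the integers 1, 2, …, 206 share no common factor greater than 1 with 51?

130

51 = 3·17. Inclusion–exclusion on these primes:
206 − ⌊206/3⌋ − ⌊206/17⌋ + ⌊206/51⌋ = 130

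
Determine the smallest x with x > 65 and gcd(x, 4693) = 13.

Multiples of 13 above 65: 13·6, 13·7, … . Need the cofactor coprime to 4693/13 = 361.
Checking s = 6, 7, … the first with gcd(s, 361) = 1 is s = 6, giving 78.

78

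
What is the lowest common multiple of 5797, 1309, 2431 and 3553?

5797 = 11 · 17 · 31; 1309 = 7 · 11 · 17; 2431 = 11 · 13 · 17; 3553 = 11 · 17 · 19
lcm takes max exponent of each prime: 7 · 11 · 13 · 17 · 19 · 31 = 10023013

10023013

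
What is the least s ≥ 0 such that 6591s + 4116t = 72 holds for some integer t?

928

Euclid: 6591 = 1·4116 + 2475; 4116 = 1·2475 + 1641; 2475 = 1·1641 + 834; 1641 = 1·834 + 807; 834 = 1·807 + 27; 807 = 29·27 + 24; 27 = 1·24 + 3; 24 = 8·3 + 0 → gcd = 3; 72 = 3·24.
Back-substitution yields 6591·(153) + 4116·(-245) = 3, so one solution is s = 153·24 = 3672, t = -245·24 = -5880.
Solutions in s differ by 4116/3 = 1372; the one in [0, 1372) is 3672 mod 1372 = 928.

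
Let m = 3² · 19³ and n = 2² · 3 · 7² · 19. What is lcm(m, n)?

max exponent per prime: 2² · 3² · 7² · 19³ = 12099276

12099276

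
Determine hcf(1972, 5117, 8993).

gcd(1972, 5117): 5117 = 2·1972 + 1173; 1972 = 1·1173 + 799; 1173 = 1·799 + 374; 799 = 2·374 + 51; 374 = 7·51 + 17; 51 = 3·17 + 0 → 17
gcd(17, 8993): 8993 = 529·17 + 0 → 17

17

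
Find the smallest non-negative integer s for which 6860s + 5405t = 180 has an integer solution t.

Euclid: 6860 = 1·5405 + 1455; 5405 = 3·1455 + 1040; 1455 = 1·1040 + 415; 1040 = 2·415 + 210; 415 = 1·210 + 205; 210 = 1·205 + 5; 205 = 41·5 + 0 → gcd = 5; 180 = 5·36.
Back-substitution yields 6860·(-26) + 5405·(33) = 5, so one solution is s = -26·36 = -936, t = 33·36 = 1188.
Solutions in s differ by 5405/5 = 1081; the one in [0, 1081) is -936 mod 1081 = 145.

145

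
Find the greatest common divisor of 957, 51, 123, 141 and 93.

gcd(957, 51): 957 = 18·51 + 39; 51 = 1·39 + 12; 39 = 3·12 + 3; 12 = 4·3 + 0 → 3
gcd(3, 123): 123 = 41·3 + 0 → 3
gcd(3, 141): 141 = 47·3 + 0 → 3
gcd(3, 93): 93 = 31·3 + 0 → 3

3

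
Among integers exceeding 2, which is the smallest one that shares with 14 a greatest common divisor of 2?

14 = 2·7. Any k with gcd(k, 14) = 2 is a multiple of 2, say 2s, with s coprime to 7.
Need s > 2/2, so s ≥ 2. First s ≥ 2 with gcd(s, 7) = 1 is s = 2. Thus k = 2·2 = 4.

4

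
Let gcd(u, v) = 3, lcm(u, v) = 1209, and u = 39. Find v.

Using uv = gcd(u,v)·lcm(u,v) = 3·1209 = 3627, we get v = 3627/39 = 93.

93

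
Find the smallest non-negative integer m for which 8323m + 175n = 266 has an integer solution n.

17

Reduce mod 175: 8323m ≡ 266 (mod 175). With g = gcd(8323, 175) = 7 dividing 266, divide through: 1189m ≡ 38 (mod 25).
Since gcd(1189, 25) = 1, m ≡ 38·(1189)⁻¹ ≡ 17 (mod 25). Smallest non-negative: 17.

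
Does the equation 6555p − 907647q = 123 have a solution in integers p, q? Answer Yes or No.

Yes

gcd(6555, 907647): 907647 = 138·6555 + 3057; 6555 = 2·3057 + 441; 3057 = 6·441 + 411; 441 = 1·411 + 30; 411 = 13·30 + 21; 30 = 1·21 + 9; 21 = 2·9 + 3; 9 = 3·3 + 0 → 3
3 divides 123, so a solution exists.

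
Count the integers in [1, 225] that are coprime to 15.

120

Prime factors of 15: 3, 5. Count integers ≤ 225 divisible by none of them.
By inclusion–exclusion: 225 − ⌊225/3⌋ − ⌊225/5⌋ + ⌊225/15⌋ = 120.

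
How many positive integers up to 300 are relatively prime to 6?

100

Prime factors of 6: 2, 3. Count integers ≤ 300 divisible by none of them.
By inclusion–exclusion: 300 − ⌊300/2⌋ − ⌊300/3⌋ + ⌊300/6⌋ = 100.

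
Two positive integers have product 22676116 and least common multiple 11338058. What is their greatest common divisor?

2

From gcd × lcm = uv: gcd = 22676116 / 11338058 = 2.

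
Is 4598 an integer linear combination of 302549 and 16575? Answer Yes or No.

No

By Bézout, 302549m − 16575n = 4598 has integer solutions iff gcd(302549, 16575) | 4598.
Euclid: 302549 = 18·16575 + 4199; 16575 = 3·4199 + 3978; 4199 = 1·3978 + 221; 3978 = 18·221 + 0. gcd = 221; 4598 mod 221 = 178. No.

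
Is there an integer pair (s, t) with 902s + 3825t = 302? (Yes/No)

gcd(902, 3825): 3825 = 4·902 + 217; 902 = 4·217 + 34; 217 = 6·34 + 13; 34 = 2·13 + 8; 13 = 1·8 + 5; 8 = 1·5 + 3; 5 = 1·3 + 2; 3 = 1·2 + 1; 2 = 2·1 + 0 → 1
1 divides 302, so a solution exists.

Yes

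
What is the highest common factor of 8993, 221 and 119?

8993 = 17 · 23²; 221 = 13 · 17; 119 = 7 · 17
gcd takes min exponent of each prime: 17 = 17

17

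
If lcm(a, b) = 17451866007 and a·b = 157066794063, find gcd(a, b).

From gcd × lcm = ab: gcd = 157066794063 / 17451866007 = 9.

9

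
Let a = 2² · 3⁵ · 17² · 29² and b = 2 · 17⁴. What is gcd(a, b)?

min exponent per shared prime: 2 · 17² = 578

578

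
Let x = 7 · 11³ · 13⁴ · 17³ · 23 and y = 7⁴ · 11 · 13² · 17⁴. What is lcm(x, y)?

175334405962168453

max exponent per prime: 7⁴ · 11³ · 13⁴ · 17⁴ · 23 = 175334405962168453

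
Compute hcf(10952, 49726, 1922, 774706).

2

gcd(10952, 49726): 49726 = 4·10952 + 5918; 10952 = 1·5918 + 5034; 5918 = 1·5034 + 884; 5034 = 5·884 + 614; 884 = 1·614 + 270; 614 = 2·270 + 74; 270 = 3·74 + 48; 74 = 1·48 + 26; 48 = 1·26 + 22; 26 = 1·22 + 4; 22 = 5·4 + 2; 4 = 2·2 + 0 → 2
gcd(2, 1922): 1922 = 961·2 + 0 → 2
gcd(2, 774706): 774706 = 387353·2 + 0 → 2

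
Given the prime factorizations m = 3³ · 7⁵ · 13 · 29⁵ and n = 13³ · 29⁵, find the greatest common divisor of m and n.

266644937

min exponent per shared prime: 13 · 29⁵ = 266644937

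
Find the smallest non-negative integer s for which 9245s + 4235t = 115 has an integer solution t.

Euclid: 9245 = 2·4235 + 775; 4235 = 5·775 + 360; 775 = 2·360 + 55; 360 = 6·55 + 30; 55 = 1·30 + 25; 30 = 1·25 + 5; 25 = 5·5 + 0 → gcd = 5; 115 = 5·23.
Back-substitution yields 9245·(-153) + 4235·(334) = 5, so one solution is s = -153·23 = -3519, t = 334·23 = 7682.
Solutions in s differ by 4235/5 = 847; the one in [0, 847) is -3519 mod 847 = 716.

716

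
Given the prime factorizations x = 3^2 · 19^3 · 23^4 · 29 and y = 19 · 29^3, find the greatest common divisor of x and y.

551

min exponent per shared prime: 19 · 29 = 551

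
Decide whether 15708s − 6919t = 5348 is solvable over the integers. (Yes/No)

No

By Bézout, 15708s − 6919t = 5348 has integer solutions iff gcd(15708, 6919) | 5348.
Euclid: 15708 = 2·6919 + 1870; 6919 = 3·1870 + 1309; 1870 = 1·1309 + 561; 1309 = 2·561 + 187; 561 = 3·187 + 0. gcd = 187; 5348 mod 187 = 112. No.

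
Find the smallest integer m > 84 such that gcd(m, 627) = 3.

87

gcd(m, 627) = 3 forces 3 | m; write m = 3s. Then gcd(3s, 3·209) = 3·gcd(s, 209), so need gcd(s, 209) = 1.
3s > 84 gives s ≥ 29. The least s ≥ 29 coprime to 209 is 29, so m = 3·29 = 87.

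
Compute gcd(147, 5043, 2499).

3

gcd(147, 5043): 5043 = 34·147 + 45; 147 = 3·45 + 12; 45 = 3·12 + 9; 12 = 1·9 + 3; 9 = 3·3 + 0 → 3
gcd(3, 2499): 2499 = 833·3 + 0 → 3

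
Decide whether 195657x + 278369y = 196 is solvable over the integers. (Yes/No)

Yes

By Bézout, 195657x + 278369y = 196 has integer solutions iff gcd(195657, 278369) | 196.
Euclid: 278369 = 1·195657 + 82712; 195657 = 2·82712 + 30233; 82712 = 2·30233 + 22246; 30233 = 1·22246 + 7987; 22246 = 2·7987 + 6272; 7987 = 1·6272 + 1715; 6272 = 3·1715 + 1127; 1715 = 1·1127 + 588; 1127 = 1·588 + 539; 588 = 1·539 + 49; 539 = 11·49 + 0. gcd = 49; 196 mod 49 = 0. Yes.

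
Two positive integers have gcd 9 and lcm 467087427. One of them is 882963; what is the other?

4761

Using uv = gcd(u,v)·lcm(u,v) = 9·467087427 = 4203786843, we get v = 4203786843/882963 = 4761.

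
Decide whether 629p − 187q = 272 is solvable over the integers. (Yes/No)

gcd(629, 187): 629 = 3·187 + 68; 187 = 2·68 + 51; 68 = 1·51 + 17; 51 = 3·17 + 0 → 17
17 divides 272, so a solution exists.

Yes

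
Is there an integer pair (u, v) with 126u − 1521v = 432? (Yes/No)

Yes

gcd(126, 1521): 1521 = 12·126 + 9; 126 = 14·9 + 0 → 9
9 divides 432, so a solution exists.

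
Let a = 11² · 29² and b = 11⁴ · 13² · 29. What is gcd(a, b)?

3509

min exponent per shared prime: 11² · 29 = 3509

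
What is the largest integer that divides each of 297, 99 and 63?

gcd(297, 99): 297 = 3·99 + 0 → 99
gcd(99, 63): 99 = 1·63 + 36; 63 = 1·36 + 27; 36 = 1·27 + 9; 27 = 3·9 + 0 → 9

9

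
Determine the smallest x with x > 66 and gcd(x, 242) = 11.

77

gcd(x, 242) = 11 forces 11 | x; write x = 11s. Then gcd(11s, 11·22) = 11·gcd(s, 22), so need gcd(s, 22) = 1.
11s > 66 gives s ≥ 7. The least s ≥ 7 coprime to 22 is 7, so x = 11·7 = 77.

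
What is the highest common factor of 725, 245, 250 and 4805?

gcd(725, 245): 725 = 2·245 + 235; 245 = 1·235 + 10; 235 = 23·10 + 5; 10 = 2·5 + 0 → 5
gcd(5, 250): 250 = 50·5 + 0 → 5
gcd(5, 4805): 4805 = 961·5 + 0 → 5

5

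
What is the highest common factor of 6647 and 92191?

6647 = 17² · 23
92191 = 11 · 17² · 29
Common: 17² = 289

289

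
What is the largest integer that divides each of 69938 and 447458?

242

Euclid: 447458 = 6·69938 + 27830; 69938 = 2·27830 + 14278; 27830 = 1·14278 + 13552; 14278 = 1·13552 + 726; 13552 = 18·726 + 484; 726 = 1·484 + 242; 484 = 2·242 + 0. Last nonzero remainder: 242.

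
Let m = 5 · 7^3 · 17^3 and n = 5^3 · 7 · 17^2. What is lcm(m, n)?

210644875

max exponent per prime: 5^3 · 7^3 · 17^3 = 210644875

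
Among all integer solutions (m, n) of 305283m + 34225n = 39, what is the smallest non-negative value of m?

20183

Euclid: 305283 = 8·34225 + 31483; 34225 = 1·31483 + 2742; 31483 = 11·2742 + 1321; 2742 = 2·1321 + 100; 1321 = 13·100 + 21; 100 = 4·21 + 16; 21 = 1·16 + 5; 16 = 3·5 + 1; 5 = 5·1 + 0 → gcd = 1; 39 = 1·39.
Back-substitution yields 305283·(-6503) + 34225·(58006) = 1, so one solution is m = -6503·39 = -253617, n = 58006·39 = 2262234.
Solutions in m differ by 34225/1 = 34225; the one in [0, 34225) is -253617 mod 34225 = 20183.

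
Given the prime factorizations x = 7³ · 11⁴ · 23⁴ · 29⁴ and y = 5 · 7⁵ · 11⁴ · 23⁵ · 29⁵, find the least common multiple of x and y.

max exponent per prime: 5 · 7⁵ · 11⁴ · 23⁵ · 29⁵ = 162427707459017951418545

162427707459017951418545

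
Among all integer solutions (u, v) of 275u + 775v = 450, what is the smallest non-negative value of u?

27

Reduce mod 775: 275u ≡ 450 (mod 775). With g = gcd(275, 775) = 25 dividing 450, divide through: 11u ≡ 18 (mod 31).
Since gcd(11, 31) = 1, u ≡ 18·(11)⁻¹ ≡ 27 (mod 31). Smallest non-negative: 27.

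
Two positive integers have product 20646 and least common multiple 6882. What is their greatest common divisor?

3

From gcd × lcm = uv: gcd = 20646 / 6882 = 3.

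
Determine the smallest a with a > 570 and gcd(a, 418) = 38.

608

Multiples of 38 above 570: 38·16, 38·17, … . Need the cofactor coprime to 418/38 = 11.
Checking s = 16, 17, … the first with gcd(s, 11) = 1 is s = 16, giving 608.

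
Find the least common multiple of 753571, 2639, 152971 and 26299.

753571 = 7³ · 13³; 2639 = 7 · 13 · 29; 152971 = 7 · 13 · 41²; 26299 = 7 · 13 · 17²
lcm takes max exponent of each prime: 7³ · 13³ · 17² · 29 · 41² = 10616655644231

10616655644231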